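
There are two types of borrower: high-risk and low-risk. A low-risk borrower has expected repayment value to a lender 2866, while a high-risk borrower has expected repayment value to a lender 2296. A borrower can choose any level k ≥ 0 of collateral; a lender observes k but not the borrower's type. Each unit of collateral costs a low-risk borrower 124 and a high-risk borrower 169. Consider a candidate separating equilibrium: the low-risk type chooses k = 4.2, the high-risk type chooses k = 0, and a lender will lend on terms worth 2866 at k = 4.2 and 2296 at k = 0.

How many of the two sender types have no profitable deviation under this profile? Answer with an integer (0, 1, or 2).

Low-risk type: signal → 2866 − 124 × 4.2 = 2345.2; deviate to 0 → 2296. IC holds (2345.2 ≥ 2296).
High-risk type: stay at 0 → 2296; mimic → 2866 − 169 × 4.2 = 2156.2. IC holds (2296 ≥ 2156.2).
2 of 2 constraints hold, so this is a separating equilibrium.

2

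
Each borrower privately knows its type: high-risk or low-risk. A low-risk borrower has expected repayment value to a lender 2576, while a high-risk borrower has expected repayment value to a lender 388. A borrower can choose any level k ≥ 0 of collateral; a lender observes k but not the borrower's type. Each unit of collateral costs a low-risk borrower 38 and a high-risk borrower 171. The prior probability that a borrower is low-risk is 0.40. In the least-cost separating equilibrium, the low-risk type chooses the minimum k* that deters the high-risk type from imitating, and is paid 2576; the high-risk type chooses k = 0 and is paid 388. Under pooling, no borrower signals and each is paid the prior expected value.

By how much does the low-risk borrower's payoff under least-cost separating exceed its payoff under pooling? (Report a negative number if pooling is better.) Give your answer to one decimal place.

Least-cost separating signal: k* solves 388 = 2576 − 171·k*, so k* = (2576 − 388)/171 ≈ 12.7953.
Low-risk type's separating payoff: 2576 − 38 × k* = 2576 − 38 × (2576 − 388)/171 = 2576 − 83144/171 ≈ 2089.778.
Pooling payoff: 0.40 × 2576 + 0.60 × 388 = 1263.2.
Difference: 2089.778 − 1263.2 = 826.578, i.e. 826.6 to one decimal place.
The low-risk type prefers to separate.

826.6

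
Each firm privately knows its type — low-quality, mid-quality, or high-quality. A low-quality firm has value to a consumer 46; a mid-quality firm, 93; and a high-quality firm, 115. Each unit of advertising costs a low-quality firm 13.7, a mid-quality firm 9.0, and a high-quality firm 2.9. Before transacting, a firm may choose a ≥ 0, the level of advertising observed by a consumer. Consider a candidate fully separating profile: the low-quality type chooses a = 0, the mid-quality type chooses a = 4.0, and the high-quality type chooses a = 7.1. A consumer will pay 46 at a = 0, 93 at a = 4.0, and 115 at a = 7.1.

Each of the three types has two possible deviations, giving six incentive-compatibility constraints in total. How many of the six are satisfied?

6

Mid-quality (own payoff 93 − 9.0×4.0 = 57): to a=0 gives 46 → no gain ✓; to a=7.1 gives 115 − 9.0×7.1 = 51.1 → no gain ✓.
Low-quality (own payoff 46): to a=4.0 gives 93 − 13.7×4.0 = 38.2 → no gain ✓; to a=7.1 gives 115 − 13.7×7.1 = 17.73 → no gain ✓.
High-quality (own payoff 115 − 2.9×7.1 = 94.41): to a=0 gives 46 → no gain ✓; to a=4.0 gives 93 − 2.9×4.0 = 81.4 → no gain ✓.
6 of the 6 constraints hold; this profile is a separating equilibrium.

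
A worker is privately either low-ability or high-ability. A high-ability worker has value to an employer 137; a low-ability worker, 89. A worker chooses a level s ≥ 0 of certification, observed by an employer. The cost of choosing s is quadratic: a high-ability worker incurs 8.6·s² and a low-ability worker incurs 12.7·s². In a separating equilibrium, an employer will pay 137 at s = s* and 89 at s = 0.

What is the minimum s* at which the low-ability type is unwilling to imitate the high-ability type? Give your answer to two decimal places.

The low-ability type at s = 0 receives 89; imitating at s* yields 137 − 12.7·s*².
Indifference: 89 = 137 − 12.7·s*², so s*² = (137 − 89) / 12.7 ≈ 3.7795.
s* = √3.7795 ≈ 1.94.

1.94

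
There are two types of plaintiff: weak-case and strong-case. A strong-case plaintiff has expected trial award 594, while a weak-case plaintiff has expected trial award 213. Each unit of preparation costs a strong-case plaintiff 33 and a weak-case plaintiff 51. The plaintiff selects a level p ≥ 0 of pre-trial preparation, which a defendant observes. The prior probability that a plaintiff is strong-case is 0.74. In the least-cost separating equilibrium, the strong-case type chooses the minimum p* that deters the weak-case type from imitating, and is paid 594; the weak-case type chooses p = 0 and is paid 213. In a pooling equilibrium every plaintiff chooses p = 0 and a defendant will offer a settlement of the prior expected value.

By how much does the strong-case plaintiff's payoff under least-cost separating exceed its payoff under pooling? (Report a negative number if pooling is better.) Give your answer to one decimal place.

Least-cost separating signal: p* solves 213 = 594 − 51·p*, so p* = (594 − 213)/51 ≈ 7.4706.
Strong-case type's separating payoff: 594 − 33 × p* = 594 − 33 × (594 − 213)/51 = 594 − 12573/51 ≈ 347.471.
Pooling payoff: 0.74 × 594 + 0.26 × 213 = 494.94.
Difference: 347.471 − 494.94 = -147.469, i.e. -147.5 to one decimal place.
The strong-case type would prefer the pooling outcome.

-147.5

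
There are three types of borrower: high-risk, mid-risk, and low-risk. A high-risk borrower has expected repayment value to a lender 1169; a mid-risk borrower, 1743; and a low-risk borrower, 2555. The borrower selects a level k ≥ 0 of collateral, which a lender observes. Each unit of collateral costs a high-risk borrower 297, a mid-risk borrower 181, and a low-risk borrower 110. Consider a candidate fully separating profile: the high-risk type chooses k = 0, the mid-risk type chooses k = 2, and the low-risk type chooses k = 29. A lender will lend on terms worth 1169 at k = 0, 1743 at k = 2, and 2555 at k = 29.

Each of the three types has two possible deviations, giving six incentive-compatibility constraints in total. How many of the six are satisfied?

Low-risk (own payoff 2555 − 110×29 = -635): to k=0 gives 1169 → profitable ✗; to k=2 gives 1743 − 110×2 = 1523 → profitable ✗.
Mid-risk (own payoff 1743 − 181×2 = 1381): to k=0 gives 1169 → no gain ✓; to k=29 gives 2555 − 181×29 = -2694 → no gain ✓.
High-risk (own payoff 1169): to k=2 gives 1743 − 297×2 = 1149 → no gain ✓; to k=29 gives 2555 − 297×29 = -6058 → no gain ✓.
4 of the 6 constraints hold; not an equilibrium.

4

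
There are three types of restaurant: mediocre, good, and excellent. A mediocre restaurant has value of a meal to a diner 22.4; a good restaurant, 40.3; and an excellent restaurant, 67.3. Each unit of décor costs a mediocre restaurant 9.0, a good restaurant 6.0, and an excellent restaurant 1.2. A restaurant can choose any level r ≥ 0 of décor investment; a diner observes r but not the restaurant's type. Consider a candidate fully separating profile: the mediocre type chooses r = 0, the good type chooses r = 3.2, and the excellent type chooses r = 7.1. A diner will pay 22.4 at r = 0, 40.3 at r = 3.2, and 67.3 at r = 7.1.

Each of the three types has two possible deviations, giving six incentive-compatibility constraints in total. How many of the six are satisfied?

4

Excellent (own payoff 67.3 − 1.2×7.1 = 58.78): to r=0 gives 22.4 → no gain ✓; to r=3.2 gives 40.3 − 1.2×3.2 = 36.46 → no gain ✓.
Good (own payoff 40.3 − 6.0×3.2 = 21.1): to r=0 gives 22.4 → profitable ✗; to r=7.1 gives 67.3 − 6.0×7.1 = 24.7 → profitable ✗.
Mediocre (own payoff 22.4): to r=3.2 gives 40.3 − 9.0×3.2 = 11.5 → no gain ✓; to r=7.1 gives 67.3 − 9.0×7.1 = 3.4 → no gain ✓.
4 of the 6 constraints hold; not an equilibrium.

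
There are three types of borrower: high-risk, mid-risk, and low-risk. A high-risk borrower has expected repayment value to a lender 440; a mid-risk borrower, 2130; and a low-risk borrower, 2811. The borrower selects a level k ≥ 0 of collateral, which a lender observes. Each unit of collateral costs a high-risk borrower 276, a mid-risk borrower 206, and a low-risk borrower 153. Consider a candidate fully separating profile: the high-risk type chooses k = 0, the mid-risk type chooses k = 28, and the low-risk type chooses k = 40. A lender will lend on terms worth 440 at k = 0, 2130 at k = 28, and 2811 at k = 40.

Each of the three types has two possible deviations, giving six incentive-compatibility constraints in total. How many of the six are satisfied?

3

Mid-risk (own payoff 2130 − 206×28 = -3638): to k=0 gives 440 → profitable ✗; to k=40 gives 2811 − 206×40 = -5429 → no gain ✓.
Low-risk (own payoff 2811 − 153×40 = -3309): to k=0 gives 440 → profitable ✗; to k=28 gives 2130 − 153×28 = -2154 → profitable ✗.
High-risk (own payoff 440): to k=28 gives 2130 − 276×28 = -5598 → no gain ✓; to k=40 gives 2811 − 276×40 = -8229 → no gain ✓.
3 of the 6 constraints hold; not an equilibrium.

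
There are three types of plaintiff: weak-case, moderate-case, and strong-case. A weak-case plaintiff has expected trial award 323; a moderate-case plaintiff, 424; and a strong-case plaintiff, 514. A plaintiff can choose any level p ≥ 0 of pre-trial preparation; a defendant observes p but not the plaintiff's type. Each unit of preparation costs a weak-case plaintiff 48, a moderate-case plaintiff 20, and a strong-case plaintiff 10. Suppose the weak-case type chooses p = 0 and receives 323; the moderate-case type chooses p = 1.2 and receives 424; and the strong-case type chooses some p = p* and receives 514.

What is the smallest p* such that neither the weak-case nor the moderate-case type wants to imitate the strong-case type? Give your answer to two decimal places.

5.70

Weak-case type (on-path payoff 323) won't mimic when 323 ≥ 514 − 48·p*, i.e. p* ≥ 3.98.
Moderate-case type (on-path payoff 424 − 20×1.2 = 400) won't mimic when 400 ≥ 514 − 20·p*, i.e. p* ≥ 5.70.
Both must hold, so p* = max(3.98, 5.70) = 5.70. The moderate-case type's constraint binds.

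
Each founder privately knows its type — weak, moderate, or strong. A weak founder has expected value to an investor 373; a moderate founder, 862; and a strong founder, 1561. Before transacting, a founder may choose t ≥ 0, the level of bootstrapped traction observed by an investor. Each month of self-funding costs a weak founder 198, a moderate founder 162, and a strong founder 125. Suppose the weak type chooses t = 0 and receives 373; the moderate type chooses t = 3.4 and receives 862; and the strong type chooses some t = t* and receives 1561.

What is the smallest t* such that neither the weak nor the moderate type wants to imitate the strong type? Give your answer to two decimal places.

Moderate type (on-path payoff 862 − 162×3.4 = 311.2) won't mimic when 311.2 ≥ 1561 − 162·t*, i.e. t* ≥ 7.71.
Weak type (on-path payoff 373) won't mimic when 373 ≥ 1561 − 198·t*, i.e. t* ≥ 6.00.
Both must hold, so t* = max(6.00, 7.71) = 7.71. The moderate type's constraint binds.

7.71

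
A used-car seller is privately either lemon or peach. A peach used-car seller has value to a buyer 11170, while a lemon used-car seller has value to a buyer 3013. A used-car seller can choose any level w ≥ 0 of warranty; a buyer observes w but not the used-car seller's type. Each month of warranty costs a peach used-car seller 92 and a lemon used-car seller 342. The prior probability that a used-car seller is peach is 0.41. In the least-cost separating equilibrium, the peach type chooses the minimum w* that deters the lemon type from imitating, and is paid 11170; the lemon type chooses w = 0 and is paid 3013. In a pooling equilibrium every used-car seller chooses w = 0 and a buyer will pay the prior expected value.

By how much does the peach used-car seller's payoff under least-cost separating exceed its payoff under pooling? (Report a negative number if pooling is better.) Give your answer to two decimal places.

Least-cost separating signal: w* solves 3013 = 11170 − 342·w*, so w* = (11170 − 3013)/342 ≈ 23.8509.
Peach type's separating payoff: 11170 − 92 × w* = 11170 − 92 × (11170 − 3013)/342 = 11170 − 750444/342 ≈ 8975.7193.
Pooling payoff: 0.41 × 11170 + 0.59 × 3013 = 6357.37.
Difference: 8975.7193 − 6357.37 = 2618.3493, i.e. 2618.35 to two decimal places.
The peach type prefers to separate.

2618.35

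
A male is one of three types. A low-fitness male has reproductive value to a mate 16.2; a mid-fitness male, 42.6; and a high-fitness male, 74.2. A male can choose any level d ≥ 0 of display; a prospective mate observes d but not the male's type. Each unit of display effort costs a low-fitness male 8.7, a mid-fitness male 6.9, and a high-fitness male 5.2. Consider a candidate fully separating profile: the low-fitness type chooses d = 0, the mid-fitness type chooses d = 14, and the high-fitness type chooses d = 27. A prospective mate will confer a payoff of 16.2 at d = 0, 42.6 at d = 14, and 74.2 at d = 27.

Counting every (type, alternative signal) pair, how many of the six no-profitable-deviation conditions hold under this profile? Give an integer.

3

Mid-fitness (own payoff 42.6 − 6.9×14 = -54): to d=0 gives 16.2 → profitable ✗; to d=27 gives 74.2 − 6.9×27 = -112.1 → no gain ✓.
High-fitness (own payoff 74.2 − 5.2×27 = -66.2): to d=0 gives 16.2 → profitable ✗; to d=14 gives 42.6 − 5.2×14 = -30.2 → profitable ✗.
Low-fitness (own payoff 16.2): to d=14 gives 42.6 − 8.7×14 = -79.2 → no gain ✓; to d=27 gives 74.2 − 8.7×27 = -160.7 → no gain ✓.
3 of the 6 constraints hold; not an equilibrium.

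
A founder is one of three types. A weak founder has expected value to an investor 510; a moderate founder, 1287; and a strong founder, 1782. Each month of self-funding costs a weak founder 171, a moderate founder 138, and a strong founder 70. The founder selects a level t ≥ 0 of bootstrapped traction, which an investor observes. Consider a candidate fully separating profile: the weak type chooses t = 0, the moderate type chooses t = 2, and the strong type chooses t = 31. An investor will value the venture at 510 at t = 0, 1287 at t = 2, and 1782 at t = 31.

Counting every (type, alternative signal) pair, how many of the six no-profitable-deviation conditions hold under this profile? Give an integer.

3

Weak (own payoff 510): to t=2 gives 1287 − 171×2 = 945 → profitable ✗; to t=31 gives 1782 − 171×31 = -3519 → no gain ✓.
Moderate (own payoff 1287 − 138×2 = 1011): to t=0 gives 510 → no gain ✓; to t=31 gives 1782 − 138×31 = -2496 → no gain ✓.
Strong (own payoff 1782 − 70×31 = -388): to t=0 gives 510 → profitable ✗; to t=2 gives 1287 − 70×2 = 1147 → profitable ✗.
3 of the 6 constraints hold; not an equilibrium.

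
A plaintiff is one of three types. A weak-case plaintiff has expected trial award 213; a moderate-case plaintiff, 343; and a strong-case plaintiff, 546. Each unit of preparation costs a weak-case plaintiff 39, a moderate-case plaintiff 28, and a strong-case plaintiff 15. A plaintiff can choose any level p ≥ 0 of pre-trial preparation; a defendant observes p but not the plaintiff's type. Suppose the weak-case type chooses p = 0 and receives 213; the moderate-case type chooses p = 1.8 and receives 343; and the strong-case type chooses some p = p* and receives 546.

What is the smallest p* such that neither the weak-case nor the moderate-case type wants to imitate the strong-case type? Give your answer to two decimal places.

9.05

Moderate-case type (on-path payoff 343 − 28×1.8 = 292.6) won't mimic when 292.6 ≥ 546 − 28·p*, i.e. p* ≥ 9.05.
Weak-case type (on-path payoff 213) won't mimic when 213 ≥ 546 − 39·p*, i.e. p* ≥ 8.54.
Both must hold, so p* = max(8.54, 9.05) = 9.05. The moderate-case type's constraint binds.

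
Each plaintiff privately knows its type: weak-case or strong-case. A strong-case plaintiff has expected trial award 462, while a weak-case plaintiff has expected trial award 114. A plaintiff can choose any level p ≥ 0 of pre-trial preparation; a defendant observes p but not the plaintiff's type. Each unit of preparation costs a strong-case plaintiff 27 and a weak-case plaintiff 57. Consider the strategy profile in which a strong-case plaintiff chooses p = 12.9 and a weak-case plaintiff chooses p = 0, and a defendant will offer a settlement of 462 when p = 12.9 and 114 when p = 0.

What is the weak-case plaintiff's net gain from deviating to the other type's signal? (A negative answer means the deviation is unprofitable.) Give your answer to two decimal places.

Playing p = 0 the weak-case plaintiff receives 114.
Deviating to p = 12.9 brings payment 462 at cost 57 × 12.9 = 735.3, netting -273.3.
Gain from deviating: -273.3 − 114 = -387.30.
The gain is negative, so the weak-case type's incentive-compatibility constraint is satisfied.

-387.30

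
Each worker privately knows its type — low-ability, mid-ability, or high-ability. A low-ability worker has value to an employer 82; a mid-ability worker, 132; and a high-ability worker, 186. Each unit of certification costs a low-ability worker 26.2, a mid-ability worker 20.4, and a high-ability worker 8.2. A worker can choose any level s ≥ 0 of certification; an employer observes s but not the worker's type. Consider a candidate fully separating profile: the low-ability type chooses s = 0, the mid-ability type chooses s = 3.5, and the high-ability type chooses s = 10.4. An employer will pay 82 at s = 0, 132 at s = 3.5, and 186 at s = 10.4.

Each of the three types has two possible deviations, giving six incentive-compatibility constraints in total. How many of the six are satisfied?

4

Mid-ability (own payoff 132 − 20.4×3.5 = 60.6): to s=0 gives 82 → profitable ✗; to s=10.4 gives 186 − 20.4×10.4 = -26.16 → no gain ✓.
High-ability (own payoff 186 − 8.2×10.4 = 100.72): to s=0 gives 82 → no gain ✓; to s=3.5 gives 132 − 8.2×3.5 = 103.3 → profitable ✗.
Low-ability (own payoff 82): to s=3.5 gives 132 − 26.2×3.5 = 40.3 → no gain ✓; to s=10.4 gives 186 − 26.2×10.4 = -86.48 → no gain ✓.
4 of the 6 constraints hold; not an equilibrium.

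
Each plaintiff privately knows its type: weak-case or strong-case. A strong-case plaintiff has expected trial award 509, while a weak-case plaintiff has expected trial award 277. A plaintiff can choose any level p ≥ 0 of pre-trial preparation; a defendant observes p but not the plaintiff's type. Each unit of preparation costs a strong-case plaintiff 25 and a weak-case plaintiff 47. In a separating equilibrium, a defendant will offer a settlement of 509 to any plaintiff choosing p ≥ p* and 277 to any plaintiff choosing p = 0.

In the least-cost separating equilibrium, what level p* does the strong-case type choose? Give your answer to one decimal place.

4.9

A weak-case plaintiff choosing p = 0 receives 277.
Imitating at p* instead would pay 509 at cost 47·p*, netting 509 − 47·p*.
Indifference: 277 = 509 − 47·p*, so p* = (509 − 277) / 47 ≈ 4.9.
At p* the weak-case type's incentive constraint just binds; the strong-case type strictly prefers p* since its per-unit cost is lower.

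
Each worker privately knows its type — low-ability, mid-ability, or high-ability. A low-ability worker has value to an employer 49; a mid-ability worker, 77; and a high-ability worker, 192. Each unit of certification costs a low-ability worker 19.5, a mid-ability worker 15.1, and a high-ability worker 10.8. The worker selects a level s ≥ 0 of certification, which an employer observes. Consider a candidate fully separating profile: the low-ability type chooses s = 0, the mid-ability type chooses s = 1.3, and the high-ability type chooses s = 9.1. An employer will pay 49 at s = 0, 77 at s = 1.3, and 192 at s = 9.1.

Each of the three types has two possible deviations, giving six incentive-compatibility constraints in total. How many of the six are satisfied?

High-ability (own payoff 192 − 10.8×9.1 = 93.72): to s=0 gives 49 → no gain ✓; to s=1.3 gives 77 − 10.8×1.3 = 62.96 → no gain ✓.
Mid-ability (own payoff 77 − 15.1×1.3 = 57.37): to s=0 gives 49 → no gain ✓; to s=9.1 gives 192 − 15.1×9.1 = 54.59 → no gain ✓.
Low-ability (own payoff 49): to s=1.3 gives 77 − 19.5×1.3 = 51.65 → profitable ✗; to s=9.1 gives 192 − 19.5×9.1 = 14.55 → no gain ✓.
5 of the 6 constraints hold; not an equilibrium.

5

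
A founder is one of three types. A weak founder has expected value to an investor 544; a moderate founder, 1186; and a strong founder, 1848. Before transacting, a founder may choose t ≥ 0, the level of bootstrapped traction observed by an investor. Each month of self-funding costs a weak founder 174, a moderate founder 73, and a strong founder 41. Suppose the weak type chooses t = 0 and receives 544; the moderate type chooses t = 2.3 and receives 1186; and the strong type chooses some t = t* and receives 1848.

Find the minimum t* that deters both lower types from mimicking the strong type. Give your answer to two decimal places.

Weak type (on-path payoff 544) won't mimic when 544 ≥ 1848 − 174·t*, i.e. t* ≥ 7.49.
Moderate type (on-path payoff 1186 − 73×2.3 = 1018.1) won't mimic when 1018.1 ≥ 1848 − 73·t*, i.e. t* ≥ 11.37.
Both must hold, so t* = max(7.49, 11.37) = 11.37. The moderate type's constraint binds.

11.37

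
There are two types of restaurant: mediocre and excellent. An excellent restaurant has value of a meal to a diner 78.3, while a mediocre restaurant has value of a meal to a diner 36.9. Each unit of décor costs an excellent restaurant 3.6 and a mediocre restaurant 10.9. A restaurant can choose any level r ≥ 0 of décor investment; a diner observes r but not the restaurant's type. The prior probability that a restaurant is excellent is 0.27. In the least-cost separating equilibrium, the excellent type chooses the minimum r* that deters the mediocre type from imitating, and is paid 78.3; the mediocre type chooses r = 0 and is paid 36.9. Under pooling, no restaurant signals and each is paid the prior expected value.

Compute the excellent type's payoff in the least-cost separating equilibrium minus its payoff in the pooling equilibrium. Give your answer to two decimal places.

Least-cost separating signal: r* solves 36.9 = 78.3 − 10.9·r*, so r* = (78.3 − 36.9)/10.9 ≈ 3.7982.
Excellent type's separating payoff: 78.3 − 3.6 × r* = 78.3 − 3.6 × (78.3 − 36.9)/10.9 = 78.3 − 149.04/10.9 ≈ 64.6266.
Pooling payoff: 0.27 × 78.3 + 0.73 × 36.9 = 48.078.
Difference: 64.6266 − 48.078 = 16.5486, i.e. 16.55 to two decimal places.
The excellent type prefers to separate.

16.55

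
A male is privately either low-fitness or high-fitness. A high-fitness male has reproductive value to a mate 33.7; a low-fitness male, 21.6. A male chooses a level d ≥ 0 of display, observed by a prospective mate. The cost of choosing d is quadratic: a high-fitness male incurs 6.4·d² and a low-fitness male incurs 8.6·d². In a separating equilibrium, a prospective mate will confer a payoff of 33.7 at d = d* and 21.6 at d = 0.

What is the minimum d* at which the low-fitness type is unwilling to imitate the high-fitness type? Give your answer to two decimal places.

The low-fitness type at d = 0 receives 21.6; imitating at d* yields 33.7 − 8.6·d*².
Indifference: 21.6 = 33.7 − 8.6·d*², so d*² = (33.7 − 21.6) / 8.6 ≈ 1.4070.
d* = √1.4070 ≈ 1.19.

1.19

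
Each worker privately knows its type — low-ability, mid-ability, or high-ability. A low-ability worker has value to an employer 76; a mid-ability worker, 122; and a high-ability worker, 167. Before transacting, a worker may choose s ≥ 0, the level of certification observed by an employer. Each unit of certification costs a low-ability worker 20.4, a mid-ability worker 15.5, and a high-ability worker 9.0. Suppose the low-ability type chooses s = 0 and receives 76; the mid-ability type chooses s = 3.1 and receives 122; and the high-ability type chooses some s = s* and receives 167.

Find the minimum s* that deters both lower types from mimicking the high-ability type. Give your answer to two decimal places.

Mid-ability type (on-path payoff 122 − 15.5×3.1 = 73.95) won't mimic when 73.95 ≥ 167 − 15.5·s*, i.e. s* ≥ 6.00.
Low-ability type (on-path payoff 76) won't mimic when 76 ≥ 167 − 20.4·s*, i.e. s* ≥ 4.46.
Both must hold, so s* = max(4.46, 6.00) = 6.00. The mid-ability type's constraint binds.

6.00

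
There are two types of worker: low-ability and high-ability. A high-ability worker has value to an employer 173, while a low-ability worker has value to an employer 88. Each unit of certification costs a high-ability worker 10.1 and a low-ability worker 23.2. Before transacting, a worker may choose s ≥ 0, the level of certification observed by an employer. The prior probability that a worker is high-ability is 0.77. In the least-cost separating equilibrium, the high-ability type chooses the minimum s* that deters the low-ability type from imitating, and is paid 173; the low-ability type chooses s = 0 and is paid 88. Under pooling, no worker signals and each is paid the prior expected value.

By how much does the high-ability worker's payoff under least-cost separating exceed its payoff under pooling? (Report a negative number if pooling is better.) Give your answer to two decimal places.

-17.45

Least-cost separating signal: s* solves 88 = 173 − 23.2·s*, so s* = (173 − 88)/23.2 ≈ 3.6638.
High-ability type's separating payoff: 173 − 10.1 × s* = 173 − 10.1 × (173 − 88)/23.2 = 173 − 858.5/23.2 ≈ 135.9957.
Pooling payoff: 0.77 × 173 + 0.23 × 88 = 153.45.
Difference: 135.9957 − 153.45 = -17.4543, i.e. -17.45 to two decimal places.
The high-ability type would prefer the pooling outcome.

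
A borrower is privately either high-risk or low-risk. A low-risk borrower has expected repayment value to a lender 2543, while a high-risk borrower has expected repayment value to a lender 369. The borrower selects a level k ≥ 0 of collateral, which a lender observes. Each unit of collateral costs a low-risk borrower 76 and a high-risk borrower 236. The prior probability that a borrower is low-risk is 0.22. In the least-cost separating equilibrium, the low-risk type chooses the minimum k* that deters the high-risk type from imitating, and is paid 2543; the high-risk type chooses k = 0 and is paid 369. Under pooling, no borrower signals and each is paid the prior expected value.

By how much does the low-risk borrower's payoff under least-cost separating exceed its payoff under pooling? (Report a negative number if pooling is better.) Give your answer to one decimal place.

Least-cost separating signal: k* solves 369 = 2543 − 236·k*, so k* = (2543 − 369)/236 ≈ 9.2119.
Low-risk type's separating payoff: 2543 − 76 × k* = 2543 − 76 × (2543 − 369)/236 = 2543 − 165224/236 ≈ 1842.898.
Pooling payoff: 0.22 × 2543 + 0.78 × 369 = 847.28.
Difference: 1842.898 − 847.28 = 995.618, i.e. 995.6 to one decimal place.
The low-risk type prefers to separate.

995.6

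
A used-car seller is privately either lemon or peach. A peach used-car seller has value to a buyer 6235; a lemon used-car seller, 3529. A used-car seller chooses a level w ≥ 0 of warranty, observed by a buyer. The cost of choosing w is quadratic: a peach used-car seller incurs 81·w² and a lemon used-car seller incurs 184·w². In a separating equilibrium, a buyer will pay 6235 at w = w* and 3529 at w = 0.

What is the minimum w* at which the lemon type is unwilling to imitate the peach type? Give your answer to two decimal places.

The lemon type at w = 0 receives 3529; imitating at w* yields 6235 − 184·w*².
Indifference: 3529 = 6235 − 184·w*², so w*² = (6235 − 3529) / 184 ≈ 14.7065.
w* = √14.7065 ≈ 3.83.

3.83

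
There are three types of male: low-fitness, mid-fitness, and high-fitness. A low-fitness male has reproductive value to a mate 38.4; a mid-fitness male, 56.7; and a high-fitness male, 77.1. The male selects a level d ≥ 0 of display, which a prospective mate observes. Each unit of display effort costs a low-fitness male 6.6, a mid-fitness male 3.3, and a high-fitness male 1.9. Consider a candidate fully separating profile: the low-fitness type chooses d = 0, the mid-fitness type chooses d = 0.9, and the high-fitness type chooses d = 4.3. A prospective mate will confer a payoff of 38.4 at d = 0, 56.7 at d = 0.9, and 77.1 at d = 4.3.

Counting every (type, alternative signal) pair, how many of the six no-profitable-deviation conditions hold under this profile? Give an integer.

3

Mid-fitness (own payoff 56.7 − 3.3×0.9 = 53.73): to d=0 gives 38.4 → no gain ✓; to d=4.3 gives 77.1 − 3.3×4.3 = 62.91 → profitable ✗.
High-fitness (own payoff 77.1 − 1.9×4.3 = 68.93): to d=0 gives 38.4 → no gain ✓; to d=0.9 gives 56.7 − 1.9×0.9 = 54.99 → no gain ✓.
Low-fitness (own payoff 38.4): to d=0.9 gives 56.7 − 6.6×0.9 = 50.76 → profitable ✗; to d=4.3 gives 77.1 − 6.6×4.3 = 48.72 → profitable ✗.
3 of the 6 constraints hold; not an equilibrium.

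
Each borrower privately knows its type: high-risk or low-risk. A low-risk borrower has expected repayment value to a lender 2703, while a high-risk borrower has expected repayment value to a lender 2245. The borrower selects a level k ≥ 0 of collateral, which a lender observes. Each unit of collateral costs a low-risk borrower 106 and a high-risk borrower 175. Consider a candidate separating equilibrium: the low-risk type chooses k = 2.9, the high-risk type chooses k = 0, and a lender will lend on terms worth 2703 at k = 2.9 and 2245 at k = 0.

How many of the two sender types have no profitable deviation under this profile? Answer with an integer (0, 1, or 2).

Low-risk type: signal → 2703 − 106 × 2.9 = 2395.6; deviate to 0 → 2245. IC holds (2395.6 ≥ 2245).
High-risk type: stay at 0 → 2245; mimic → 2703 − 175 × 2.9 = 2195.5. IC holds (2245 ≥ 2195.5).
2 of 2 constraints hold, so this is a separating equilibrium.

2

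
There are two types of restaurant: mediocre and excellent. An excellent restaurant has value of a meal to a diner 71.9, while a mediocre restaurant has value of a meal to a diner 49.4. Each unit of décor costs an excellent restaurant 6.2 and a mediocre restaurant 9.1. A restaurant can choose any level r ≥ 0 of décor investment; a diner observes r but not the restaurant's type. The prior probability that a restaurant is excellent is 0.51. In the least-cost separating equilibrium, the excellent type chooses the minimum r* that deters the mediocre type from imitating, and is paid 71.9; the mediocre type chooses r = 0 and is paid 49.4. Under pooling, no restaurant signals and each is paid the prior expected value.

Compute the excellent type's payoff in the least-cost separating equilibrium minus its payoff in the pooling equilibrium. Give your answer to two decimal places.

-4.30

Least-cost separating signal: r* solves 49.4 = 71.9 − 9.1·r*, so r* = (71.9 − 49.4)/9.1 ≈ 2.4725.
Excellent type's separating payoff: 71.9 − 6.2 × r* = 71.9 − 6.2 × (71.9 − 49.4)/9.1 = 71.9 − 139.5/9.1 ≈ 56.5703.
Pooling payoff: 0.51 × 71.9 + 0.49 × 49.4 = 60.875.
Difference: 56.5703 − 60.875 = -4.3047, i.e. -4.30 to two decimal places.
The excellent type would prefer the pooling outcome.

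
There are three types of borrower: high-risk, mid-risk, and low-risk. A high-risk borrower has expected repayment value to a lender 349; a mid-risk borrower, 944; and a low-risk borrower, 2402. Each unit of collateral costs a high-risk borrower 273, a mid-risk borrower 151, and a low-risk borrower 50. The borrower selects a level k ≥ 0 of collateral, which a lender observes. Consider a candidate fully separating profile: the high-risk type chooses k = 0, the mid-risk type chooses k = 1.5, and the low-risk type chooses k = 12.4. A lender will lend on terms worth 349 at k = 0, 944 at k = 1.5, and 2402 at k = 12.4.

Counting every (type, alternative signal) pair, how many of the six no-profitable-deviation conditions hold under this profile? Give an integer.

Low-risk (own payoff 2402 − 50×12.4 = 1782): to k=0 gives 349 → no gain ✓; to k=1.5 gives 944 − 50×1.5 = 869 → no gain ✓.
Mid-risk (own payoff 944 − 151×1.5 = 717.5): to k=0 gives 349 → no gain ✓; to k=12.4 gives 2402 − 151×12.4 = 529.6 → no gain ✓.
High-risk (own payoff 349): to k=1.5 gives 944 − 273×1.5 = 534.5 → profitable ✗; to k=12.4 gives 2402 − 273×12.4 = -983.2 → no gain ✓.
5 of the 6 constraints hold; not an equilibrium.

5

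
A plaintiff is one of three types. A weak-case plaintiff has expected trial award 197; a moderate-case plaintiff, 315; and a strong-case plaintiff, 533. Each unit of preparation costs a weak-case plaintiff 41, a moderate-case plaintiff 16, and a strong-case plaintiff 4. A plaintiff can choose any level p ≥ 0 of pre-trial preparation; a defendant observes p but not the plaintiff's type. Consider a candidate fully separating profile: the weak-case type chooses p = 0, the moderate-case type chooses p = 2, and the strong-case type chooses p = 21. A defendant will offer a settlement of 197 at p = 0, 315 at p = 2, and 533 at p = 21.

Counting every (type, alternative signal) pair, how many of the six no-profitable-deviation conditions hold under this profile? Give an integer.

5

Weak-case (own payoff 197): to p=2 gives 315 − 41×2 = 233 → profitable ✗; to p=21 gives 533 − 41×21 = -328 → no gain ✓.
Strong-case (own payoff 533 − 4×21 = 449): to p=0 gives 197 → no gain ✓; to p=2 gives 315 − 4×2 = 307 → no gain ✓.
Moderate-case (own payoff 315 − 16×2 = 283): to p=0 gives 197 → no gain ✓; to p=21 gives 533 − 16×21 = 197 → no gain ✓.
5 of the 6 constraints hold; not an equilibrium.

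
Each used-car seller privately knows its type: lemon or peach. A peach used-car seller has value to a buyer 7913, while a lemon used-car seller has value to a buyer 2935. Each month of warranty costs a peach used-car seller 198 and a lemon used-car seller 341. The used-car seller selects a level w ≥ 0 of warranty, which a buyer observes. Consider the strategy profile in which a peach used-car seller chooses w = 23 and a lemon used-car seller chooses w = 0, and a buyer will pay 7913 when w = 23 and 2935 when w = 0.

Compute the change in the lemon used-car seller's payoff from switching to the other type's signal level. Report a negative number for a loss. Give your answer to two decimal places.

Playing w = 0 the lemon used-car seller receives 2935.
Deviating to w = 23 brings payment 7913 at cost 341 × 23 = 7843, netting 70.
Gain from deviating: 70 − 2935 = -2865.00.
The gain is negative, so the lemon type's incentive-compatibility constraint is satisfied.

-2865.00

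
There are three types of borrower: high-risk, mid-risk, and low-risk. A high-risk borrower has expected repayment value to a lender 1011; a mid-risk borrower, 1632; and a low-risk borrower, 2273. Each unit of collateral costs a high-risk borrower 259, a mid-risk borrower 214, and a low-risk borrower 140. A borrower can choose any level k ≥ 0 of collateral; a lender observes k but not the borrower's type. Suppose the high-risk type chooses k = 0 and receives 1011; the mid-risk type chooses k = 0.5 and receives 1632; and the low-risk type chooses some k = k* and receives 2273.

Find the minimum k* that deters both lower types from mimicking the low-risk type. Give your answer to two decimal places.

High-risk type (on-path payoff 1011) won't mimic when 1011 ≥ 2273 − 259·k*, i.e. k* ≥ 4.87.
Mid-risk type (on-path payoff 1632 − 214×0.5 = 1525) won't mimic when 1525 ≥ 2273 − 214·k*, i.e. k* ≥ 3.50.
Both must hold, so k* = max(4.87, 3.50) = 4.87. The high-risk type's constraint binds.

4.87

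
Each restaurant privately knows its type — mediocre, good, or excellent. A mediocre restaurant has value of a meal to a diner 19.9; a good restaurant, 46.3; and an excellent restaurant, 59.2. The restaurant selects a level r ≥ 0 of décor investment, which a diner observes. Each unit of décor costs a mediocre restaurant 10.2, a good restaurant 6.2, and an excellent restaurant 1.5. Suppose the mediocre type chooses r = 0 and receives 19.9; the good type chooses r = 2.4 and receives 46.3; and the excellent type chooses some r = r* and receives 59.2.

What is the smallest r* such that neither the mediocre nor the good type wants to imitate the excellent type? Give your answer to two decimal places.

Good type (on-path payoff 46.3 − 6.2×2.4 = 31.42) won't mimic when 31.42 ≥ 59.2 − 6.2·r*, i.e. r* ≥ 4.48.
Mediocre type (on-path payoff 19.9) won't mimic when 19.9 ≥ 59.2 − 10.2·r*, i.e. r* ≥ 3.85.
Both must hold, so r* = max(3.85, 4.48) = 4.48. The good type's constraint binds.

4.48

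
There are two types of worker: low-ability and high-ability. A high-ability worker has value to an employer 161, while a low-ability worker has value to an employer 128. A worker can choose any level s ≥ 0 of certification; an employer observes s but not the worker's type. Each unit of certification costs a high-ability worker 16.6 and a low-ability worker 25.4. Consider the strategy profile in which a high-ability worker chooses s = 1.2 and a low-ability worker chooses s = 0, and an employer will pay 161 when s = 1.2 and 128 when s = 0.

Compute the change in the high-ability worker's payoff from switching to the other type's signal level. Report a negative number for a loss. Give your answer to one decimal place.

-13.1

Playing s = 1.2 the high-ability worker receives 161 − 16.6 × 1.2 = 141.08.
Deviating to s = 0 yields 128 instead.
Gain from deviating: 128 − 141.08 = -13.08, i.e. -13.1 to one decimal place.
The gain is negative, so the high-ability type's incentive-compatibility constraint is satisfied.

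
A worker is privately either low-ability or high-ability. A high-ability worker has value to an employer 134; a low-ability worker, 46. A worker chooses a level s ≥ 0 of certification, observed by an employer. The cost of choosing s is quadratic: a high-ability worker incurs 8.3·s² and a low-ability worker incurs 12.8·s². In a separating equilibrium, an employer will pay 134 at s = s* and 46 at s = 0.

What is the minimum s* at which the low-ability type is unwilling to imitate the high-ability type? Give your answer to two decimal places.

The low-ability type at s = 0 receives 46; imitating at s* yields 134 − 12.8·s*².
Indifference: 46 = 134 − 12.8·s*², so s*² = (134 − 46) / 12.8 = 6.875.
s* = √6.875 ≈ 2.62.

2.62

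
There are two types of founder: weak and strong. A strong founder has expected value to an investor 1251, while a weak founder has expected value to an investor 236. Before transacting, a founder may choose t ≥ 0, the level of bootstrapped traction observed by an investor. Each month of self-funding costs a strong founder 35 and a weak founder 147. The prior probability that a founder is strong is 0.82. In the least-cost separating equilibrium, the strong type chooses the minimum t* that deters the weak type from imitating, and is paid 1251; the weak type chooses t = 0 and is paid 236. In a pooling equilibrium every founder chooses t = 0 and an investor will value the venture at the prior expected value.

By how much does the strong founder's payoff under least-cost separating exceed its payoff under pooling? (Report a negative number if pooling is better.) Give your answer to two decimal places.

-58.97

Least-cost separating signal: t* solves 236 = 1251 − 147·t*, so t* = (1251 − 236)/147 ≈ 6.9048.
Strong type's separating payoff: 1251 − 35 × t* = 1251 − 35 × (1251 − 236)/147 = 1251 − 35525/147 ≈ 1009.3333.
Pooling payoff: 0.82 × 1251 + 0.18 × 236 = 1068.3.
Difference: 1009.3333 − 1068.3 = -58.9667, i.e. -58.97 to two decimal places.
The strong type would prefer the pooling outcome.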